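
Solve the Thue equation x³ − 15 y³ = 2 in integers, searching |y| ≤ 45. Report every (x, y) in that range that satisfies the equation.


The equation is x³ - 15y³ = 2. For fixed y, x³ = 15·y³ + 2, so a solution requires the RHS to be a perfect cube.
Strategy: iterate y from -45 to 45, compute RHS = 15·y³ + 2, and check whether it is a (positive or negative) perfect cube.
Check small values of y:
  y = 0: RHS = 2 is not a perfect cube.
  y = 1: RHS = 17 is not a perfect cube.
  y = -1: RHS = -13 is not a perfect cube.
  y = 2: RHS = 122 is not a perfect cube.
  y = -2: RHS = -118 is not a perfect cube.
  y = 3: RHS = 407 is not a perfect cube.
  y = -3: RHS = -403 is not a perfect cube.
Continuing the search up to |y| = 45 finds no solutions either.
No (x, y) in the scanned range satisfies the equation.

No integer solutions with |y| ≤ 45.


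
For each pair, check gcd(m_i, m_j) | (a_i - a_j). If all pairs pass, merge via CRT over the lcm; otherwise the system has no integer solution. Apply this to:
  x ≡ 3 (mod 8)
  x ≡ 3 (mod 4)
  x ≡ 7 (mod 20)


Moduli 8, 4, 20 are not pairwise coprime, so CRT works modulo lcm(m_i) when all pairwise compatibility conditions hold.
Pairwise compatibility: gcd(m_i, m_j) must divide a_i - a_j for every pair.
Merge one congruence at a time:
  Start: x ≡ 3 (mod 8).
  Combine with x ≡ 3 (mod 4): gcd(8, 4) = 4; 3 - 3 = 0, which IS divisible by 4, so compatible.
    Write x = 3 + 8·t and substitute into x ≡ 3 (mod 4): 8·t ≡ 3 − 3 = 0 (mod 4).
    Divide the congruence (and modulus) by g = 4: 2·t ≡ 0 (mod 1).
    Modulo 1 every t works; take t = 0.
    Then x = 3 + 8·0 = 3, valid modulo lcm(8, 4) = 8: x ≡ 3 (mod 8).
  Combine with x ≡ 7 (mod 20): gcd(8, 20) = 4; 7 - 3 = 4, which IS divisible by 4, so compatible.
    Write x = 3 + 8·t and substitute into x ≡ 7 (mod 20): 8·t ≡ 7 − 3 = 4 (mod 20).
    Divide the congruence (and modulus) by g = 4: 2·t ≡ 1 (mod 5).
    The inverse of 2 mod 5 is 3 (since 2·3 = 6 = 1·5 + 1), so t ≡ 3·1 = 3 ≡ 3 (mod 5).
    Then x = 3 + 8·3 = 27, valid modulo lcm(8, 20) = 40: x ≡ 27 (mod 40).
Verify: 27 mod 8 = 3, 27 mod 4 = 3, 27 mod 20 = 7.

x ≡ 27 (mod 40).


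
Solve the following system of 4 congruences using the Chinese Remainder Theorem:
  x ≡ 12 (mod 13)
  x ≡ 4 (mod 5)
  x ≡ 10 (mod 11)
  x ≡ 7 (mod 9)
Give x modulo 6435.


Product of moduli M = 13 · 5 · 11 · 9 = 6435.
Merge one congruence at a time:
  Start: x ≡ 12 (mod 13).
  Combine with x ≡ 4 (mod 5); new modulus lcm = 65.
    Write x = 12 + 13·t and substitute into x ≡ 4 (mod 5): 13·t ≡ 4 − 12 = -8 (mod 5).
    Reduce coefficients mod 5: 3·t ≡ 2 (mod 5).
    The inverse of 3 mod 5 is 2 (since 3·2 = 6 = 1·5 + 1), so t ≡ 2·2 = 4 ≡ 4 (mod 5).
    Then x = 12 + 13·4 = 64, valid modulo lcm(13, 5) = 65: x ≡ 64 (mod 65).
  Combine with x ≡ 10 (mod 11); new modulus lcm = 715.
    Write x = 64 + 65·t and substitute into x ≡ 10 (mod 11): 65·t ≡ 10 − 64 = -54 (mod 11).
    Reduce coefficients mod 11: 10·t ≡ 1 (mod 11).
    The inverse of 10 mod 11 is 10 (since 10·10 = 100 = 9·11 + 1), so t ≡ 10·1 = 10 ≡ 10 (mod 11).
    Then x = 64 + 65·10 = 714, valid modulo lcm(65, 11) = 715: x ≡ 714 (mod 715).
  Combine with x ≡ 7 (mod 9); new modulus lcm = 6435.
    Write x = 714 + 715·t and substitute into x ≡ 7 (mod 9): 715·t ≡ 7 − 714 = -707 (mod 9).
    Reduce coefficients mod 9: 4·t ≡ 4 (mod 9).
    The inverse of 4 mod 9 is 7 (since 4·7 = 28 = 3·9 + 1), so t ≡ 7·4 = 28 ≡ 1 (mod 9).
    Then x = 714 + 715·1 = 1429, valid modulo lcm(715, 9) = 6435: x ≡ 1429 (mod 6435).
Verify against each original: 1429 mod 13 = 12, 1429 mod 5 = 4, 1429 mod 11 = 10, 1429 mod 9 = 7.

x ≡ 1429 (mod 6435).


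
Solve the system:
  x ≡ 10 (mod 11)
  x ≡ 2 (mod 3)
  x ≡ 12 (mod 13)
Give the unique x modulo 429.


Moduli 11, 3, 13 are pairwise coprime; by CRT there is a unique solution modulo M = 11 · 3 · 13 = 429.
Solve pairwise, accumulating the modulus:
  Start with x ≡ 10 (mod 11).
  Combine with x ≡ 2 (mod 3): since gcd(11, 3) = 1, we get a unique residue mod 33.
    Write x = 10 + 11·t and substitute into x ≡ 2 (mod 3): 11·t ≡ 2 − 10 = -8 (mod 3).
    Reduce coefficients mod 3: 2·t ≡ 1 (mod 3).
    The inverse of 2 mod 3 is 2 (since 2·2 = 4 = 1·3 + 1), so t ≡ 2·1 = 2 ≡ 2 (mod 3).
    Then x = 10 + 11·2 = 32, valid modulo lcm(11, 3) = 33: x ≡ 32 (mod 33).
  Combine with x ≡ 12 (mod 13): since gcd(33, 13) = 1, we get a unique residue mod 429.
    Write x = 32 + 33·t and substitute into x ≡ 12 (mod 13): 33·t ≡ 12 − 32 = -20 (mod 13).
    Reduce coefficients mod 13: 7·t ≡ 6 (mod 13).
    The inverse of 7 mod 13 is 2 (since 7·2 = 14 = 1·13 + 1), so t ≡ 2·6 = 12 ≡ 12 (mod 13).
    Then x = 32 + 33·12 = 428, valid modulo lcm(33, 13) = 429: x ≡ 428 (mod 429).
Verify: 428 mod 11 = 10 ✓, 428 mod 3 = 2 ✓, 428 mod 13 = 12 ✓.

x ≡ 428 (mod 429).


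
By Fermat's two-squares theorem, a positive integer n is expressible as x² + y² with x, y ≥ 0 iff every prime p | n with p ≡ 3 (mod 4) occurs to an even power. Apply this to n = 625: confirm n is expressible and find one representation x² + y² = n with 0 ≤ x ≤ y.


Step 1: Factor n = 625 = 5^4.
Step 2: Check the mod-4 condition on each prime factor: 5 ≡ 1 (mod 4), exponent 4.
All primes ≡ 3 (mod 4) appear to even exponent (or don't appear), so by the two-squares theorem n IS expressible as a sum of two squares.
Step 3: Build a representation. Group n = k² · m with k = 5 and m = 5 · 5 = 25 (a product of primes ≡ 1 (mod 4)); a representation of m scales to one of n via (k·x)² + (k·y)² = k²(x² + y²). Each prime p ≡ 1 (mod 4) is itself a sum of two squares; find a² by testing p − a² for a perfect square:
  5: 5 − 1² = 4 = 2² ⇒ 5 = 1² + 2².
  Combine using the Brahmagupta–Fibonacci identity (a² + b²)(c² + d²) = (ac − bd)² + (ad + bc)² = (ac + bd)² + (ad − bc)²:
  5 · 5 = 25: from (1² + 2²)(1² + 2²), take (1·1 − 2·2, 1·2 + 2·1) = (1 − 4, 2 + 2) = (-3, 4); dropping signs (only squares matter) gives (3, 4); check 3² + 4² = 9 + 16 = 25 ✓.
  Scale by k = 5: (5·3, 5·4) = (15, 20).
Step 4: Order so x ≤ y and verify: 15² + 20² = 225 + 400 = 625 = n. ✓

n = 625 = 15² + 20² (one valid representation with x ≤ y).


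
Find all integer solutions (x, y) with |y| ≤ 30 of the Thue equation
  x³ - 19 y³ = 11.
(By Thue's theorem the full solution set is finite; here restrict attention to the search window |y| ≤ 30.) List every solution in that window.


The equation is x³ - 19y³ = 11. For fixed y, x³ = 19·y³ + 11, so a solution requires the RHS to be a perfect cube.
Strategy: iterate y from -30 to 30, compute RHS = 19·y³ + 11, and check whether it is a (positive or negative) perfect cube.
Check small values of y:
  y = 0: RHS = 11 is not a perfect cube.
  y = 1: RHS = 30 is not a perfect cube.
  y = -1: RHS = -8 = (-2)³ ⇒ x = -2 works.
  y = 2: RHS = 163 is not a perfect cube.
  y = -2: RHS = -141 is not a perfect cube.
  y = 3: RHS = 524 is not a perfect cube.
  y = -3: RHS = -502 is not a perfect cube.
Continuing the search up to |y| = 30 finds no further solutions beyond those listed.
Collected solutions: (-2, -1).

Solutions (with |y| ≤ 30): (-2, -1).


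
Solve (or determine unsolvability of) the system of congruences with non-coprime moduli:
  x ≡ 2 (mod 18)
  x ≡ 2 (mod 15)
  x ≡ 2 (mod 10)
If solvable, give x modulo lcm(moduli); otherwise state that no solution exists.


Moduli 18, 15, 10 are not pairwise coprime, so CRT works modulo lcm(m_i) when all pairwise compatibility conditions hold.
Pairwise compatibility: gcd(m_i, m_j) must divide a_i - a_j for every pair.
Merge one congruence at a time:
  Start: x ≡ 2 (mod 18).
  Combine with x ≡ 2 (mod 15): gcd(18, 15) = 3; 2 - 2 = 0, which IS divisible by 3, so compatible.
    Write x = 2 + 18·t and substitute into x ≡ 2 (mod 15): 18·t ≡ 2 − 2 = 0 (mod 15).
    Divide the congruence (and modulus) by g = 3: 6·t ≡ 0 (mod 5).
    Reduce coefficients mod 5: 1·t ≡ 0 (mod 5).
    So t ≡ 0 (mod 5).
    Then x = 2 + 18·0 = 2, valid modulo lcm(18, 15) = 90: x ≡ 2 (mod 90).
  Combine with x ≡ 2 (mod 10): gcd(90, 10) = 10; 2 - 2 = 0, which IS divisible by 10, so compatible.
    Write x = 2 + 90·t and substitute into x ≡ 2 (mod 10): 90·t ≡ 2 − 2 = 0 (mod 10).
    Divide the congruence (and modulus) by g = 10: 9·t ≡ 0 (mod 1).
    Modulo 1 every t works; take t = 0.
    Then x = 2 + 90·0 = 2, valid modulo lcm(90, 10) = 90: x ≡ 2 (mod 90).
Verify: 2 mod 18 = 2, 2 mod 15 = 2, 2 mod 10 = 2.

x ≡ 2 (mod 90).


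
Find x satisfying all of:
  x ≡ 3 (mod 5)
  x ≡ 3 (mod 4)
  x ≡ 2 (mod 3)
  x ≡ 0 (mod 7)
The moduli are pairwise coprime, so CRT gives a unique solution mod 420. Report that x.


Product of moduli M = 5 · 4 · 3 · 7 = 420.
Merge one congruence at a time:
  Start: x ≡ 3 (mod 5).
  Combine with x ≡ 3 (mod 4); new modulus lcm = 20.
    Write x = 3 + 5·t and substitute into x ≡ 3 (mod 4): 5·t ≡ 3 − 3 = 0 (mod 4).
    Reduce coefficients mod 4: 1·t ≡ 0 (mod 4).
    So t ≡ 0 (mod 4).
    Then x = 3 + 5·0 = 3, valid modulo lcm(5, 4) = 20: x ≡ 3 (mod 20).
  Combine with x ≡ 2 (mod 3); new modulus lcm = 60.
    Write x = 3 + 20·t and substitute into x ≡ 2 (mod 3): 20·t ≡ 2 − 3 = -1 (mod 3).
    Reduce coefficients mod 3: 2·t ≡ 2 (mod 3).
    The inverse of 2 mod 3 is 2 (since 2·2 = 4 = 1·3 + 1), so t ≡ 2·2 = 4 ≡ 1 (mod 3).
    Then x = 3 + 20·1 = 23, valid modulo lcm(20, 3) = 60: x ≡ 23 (mod 60).
  Combine with x ≡ 0 (mod 7); new modulus lcm = 420.
    Write x = 23 + 60·t and substitute into x ≡ 0 (mod 7): 60·t ≡ 0 − 23 = -23 (mod 7).
    Reduce coefficients mod 7: 4·t ≡ 5 (mod 7).
    The inverse of 4 mod 7 is 2 (since 4·2 = 8 = 1·7 + 1), so t ≡ 2·5 = 10 ≡ 3 (mod 7).
    Then x = 23 + 60·3 = 203, valid modulo lcm(60, 7) = 420: x ≡ 203 (mod 420).
Verify against each original: 203 mod 5 = 3, 203 mod 4 = 3, 203 mod 3 = 2, 203 mod 7 = 0.

x ≡ 203 (mod 420).


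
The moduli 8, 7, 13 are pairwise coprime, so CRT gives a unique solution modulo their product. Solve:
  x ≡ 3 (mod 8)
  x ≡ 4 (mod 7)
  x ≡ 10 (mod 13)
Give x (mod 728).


Moduli 8, 7, 13 are pairwise coprime; by CRT there is a unique solution modulo M = 8 · 7 · 13 = 728.
Solve pairwise, accumulating the modulus:
  Start with x ≡ 3 (mod 8).
  Combine with x ≡ 4 (mod 7): since gcd(8, 7) = 1, we get a unique residue mod 56.
    Write x = 3 + 8·t and substitute into x ≡ 4 (mod 7): 8·t ≡ 4 − 3 = 1 (mod 7).
    Reduce coefficients mod 7: 1·t ≡ 1 (mod 7).
    So t ≡ 1 (mod 7).
    Then x = 3 + 8·1 = 11, valid modulo lcm(8, 7) = 56: x ≡ 11 (mod 56).
  Combine with x ≡ 10 (mod 13): since gcd(56, 13) = 1, we get a unique residue mod 728.
    Write x = 11 + 56·t and substitute into x ≡ 10 (mod 13): 56·t ≡ 10 − 11 = -1 (mod 13).
    Reduce coefficients mod 13: 4·t ≡ 12 (mod 13).
    The inverse of 4 mod 13 is 10 (since 4·10 = 40 = 3·13 + 1), so t ≡ 10·12 = 120 ≡ 3 (mod 13).
    Then x = 11 + 56·3 = 179, valid modulo lcm(56, 13) = 728: x ≡ 179 (mod 728).
Verify: 179 mod 8 = 3 ✓, 179 mod 7 = 4 ✓, 179 mod 13 = 10 ✓.

x ≡ 179 (mod 728).


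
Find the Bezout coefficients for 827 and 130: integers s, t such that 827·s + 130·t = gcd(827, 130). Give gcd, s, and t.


Euclidean algorithm on (827, 130) — divide until remainder is 0:
  827 = 6 · 130 + 47
  130 = 2 · 47 + 36
  47 = 1 · 36 + 11
  36 = 3 · 11 + 3
  11 = 3 · 3 + 2
  3 = 1 · 2 + 1
  2 = 2 · 1 + 0
gcd(827, 130) = 1.
Track Bezout coefficients alongside the remainders: start with r₀ = 827 = a·1 + b·0 (s = 1, t = 0) and r₁ = 130 = a·0 + b·1 (s = 0, t = 1); each new remainder r_{k+1} = r_{k-1} − q_k·r_k inherits s_{k+1} = s_{k-1} − q_k·s_k, t_{k+1} = t_{k-1} − q_k·t_k, so r_k = a·s_k + b·t_k at every step:
  q = 6: r = 47, s = 1 − 6·0 = 1, t = 0 − 6·1 = -6  (check: 827·1 + 130·(-6) = 47)
  q = 2: r = 36, s = 0 − 2·1 = -2, t = 1 − 2·(-6) = 13  (check: 827·(-2) + 130·13 = 36)
  q = 1: r = 11, s = 1 − 1·(-2) = 3, t = -6 − 1·13 = -19  (check: 827·3 + 130·(-19) = 11)
  q = 3: r = 3, s = -2 − 3·3 = -11, t = 13 − 3·(-19) = 70  (check: 827·(-11) + 130·70 = 3)
  q = 3: r = 2, s = 3 − 3·(-11) = 36, t = -19 − 3·70 = -229  (check: 827·36 + 130·(-229) = 2)
  q = 1: r = 1, s = -11 − 1·36 = -47, t = 70 − 1·(-229) = 299  (check: 827·(-47) + 130·299 = 1)
The row with r = 1 (the gcd) gives the Bezout coefficients s = -47, t = 299.
Result: 827 · (-47) + 130 · (299) = 1.

gcd(827, 130) = 1; s = -47, t = 299 (check: 827·(-47) + 130·299 = 1).


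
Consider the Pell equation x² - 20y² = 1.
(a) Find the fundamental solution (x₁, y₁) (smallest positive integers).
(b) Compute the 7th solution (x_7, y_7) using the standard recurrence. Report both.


Step 1: Find the fundamental solution (x₁, y₁) of x² - 20y² = 1.
  Expand √20 as a continued fraction. a₀ = ⌊√20⌋ = 4; iterate m_{k+1} = d_k·a_k − m_k, d_{k+1} = (20 − m_{k+1}²)/d_k, a_{k+1} = ⌊(a₀ + m_{k+1})/d_{k+1}⌋ (starting m₀ = 0, d₀ = 1), with convergents p_k = a_k·p_{k-1} + p_{k-2}, q_k = a_k·q_{k-1} + q_{k-2} (p₋₁ = 1, q₋₁ = 0):
  k = 0: a₀ = 4; p₀/q₀ = 4/1; p₀² − 20·q₀² = 16 − 20 = -4.
  k = 1: m = 4, d = 4, a = ⌊(4 + 4)/4⌋ = 2; p/q = (2·4 + 1)/(2·1 + 0) = 9/2; p² − 20·q² = 81 − 80 = 1.
  The first convergent with p² − 20·q² = 1 gives the fundamental solution (x₁, y₁) = (9, 2).
Step 2: Apply the recurrence (x_{n+1}, y_{n+1}) = (x₁x_n + 20y₁y_n, x₁y_n + y₁x_n) repeatedly.
  From (x_1, y_1) = (9, 2): x_2 = 9·9 + 20·2·2 = 161; y_2 = 9·2 + 2·9 = 36.
  From (x_2, y_2) = (161, 36): x_3 = 9·161 + 20·2·36 = 2889; y_3 = 9·36 + 2·161 = 646.
  From (x_3, y_3) = (2889, 646): x_4 = 9·2889 + 20·2·646 = 51841; y_4 = 9·646 + 2·2889 = 11592.
  From (x_4, y_4) = (51841, 11592): x_5 = 9·51841 + 20·2·11592 = 930249; y_5 = 9·11592 + 2·51841 = 208010.
  From (x_5, y_5) = (930249, 208010): x_6 = 9·930249 + 20·2·208010 = 16692641; y_6 = 9·208010 + 2·930249 = 3732588.
  From (x_6, y_6) = (16692641, 3732588): x_7 = 9·16692641 + 20·2·3732588 = 299537289; y_7 = 9·3732588 + 2·16692641 = 66978574.
Step 3: Verify x_7² - 20·y_7² = 89722587501469521 - 89722587501469520 = 1 (should be 1). ✓

(x_1, y_1) = (9, 2); (x_7, y_7) = (299537289, 66978574).


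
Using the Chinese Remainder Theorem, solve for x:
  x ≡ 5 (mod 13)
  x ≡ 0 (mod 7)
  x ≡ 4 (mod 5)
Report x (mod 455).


Moduli 13, 7, 5 are pairwise coprime; by CRT there is a unique solution modulo M = 13 · 7 · 5 = 455.
Solve pairwise, accumulating the modulus:
  Start with x ≡ 5 (mod 13).
  Combine with x ≡ 0 (mod 7): since gcd(13, 7) = 1, we get a unique residue mod 91.
    Write x = 5 + 13·t and substitute into x ≡ 0 (mod 7): 13·t ≡ 0 − 5 = -5 (mod 7).
    Reduce coefficients mod 7: 6·t ≡ 2 (mod 7).
    The inverse of 6 mod 7 is 6 (since 6·6 = 36 = 5·7 + 1), so t ≡ 6·2 = 12 ≡ 5 (mod 7).
    Then x = 5 + 13·5 = 70, valid modulo lcm(13, 7) = 91: x ≡ 70 (mod 91).
  Combine with x ≡ 4 (mod 5): since gcd(91, 5) = 1, we get a unique residue mod 455.
    Write x = 70 + 91·t and substitute into x ≡ 4 (mod 5): 91·t ≡ 4 − 70 = -66 (mod 5).
    Reduce coefficients mod 5: 1·t ≡ 4 (mod 5).
    So t ≡ 4 (mod 5).
    Then x = 70 + 91·4 = 434, valid modulo lcm(91, 5) = 455: x ≡ 434 (mod 455).
Verify: 434 mod 13 = 5 ✓, 434 mod 7 = 0 ✓, 434 mod 5 = 4 ✓.

x ≡ 434 (mod 455).


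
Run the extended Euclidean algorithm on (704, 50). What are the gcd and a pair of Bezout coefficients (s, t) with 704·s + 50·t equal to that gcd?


Euclidean algorithm on (704, 50) — divide until remainder is 0:
  704 = 14 · 50 + 4
  50 = 12 · 4 + 2
  4 = 2 · 2 + 0
gcd(704, 50) = 2.
Track Bezout coefficients alongside the remainders: start with r₀ = 704 = a·1 + b·0 (s = 1, t = 0) and r₁ = 50 = a·0 + b·1 (s = 0, t = 1); each new remainder r_{k+1} = r_{k-1} − q_k·r_k inherits s_{k+1} = s_{k-1} − q_k·s_k, t_{k+1} = t_{k-1} − q_k·t_k, so r_k = a·s_k + b·t_k at every step:
  q = 14: r = 4, s = 1 − 14·0 = 1, t = 0 − 14·1 = -14  (check: 704·1 + 50·(-14) = 4)
  q = 12: r = 2, s = 0 − 12·1 = -12, t = 1 − 12·(-14) = 169  (check: 704·(-12) + 50·169 = 2)
The row with r = 2 (the gcd) gives the Bezout coefficients s = -12, t = 169.
Result: 704 · (-12) + 50 · (169) = 2.

gcd(704, 50) = 2; s = -12, t = 169 (check: 704·(-12) + 50·169 = 2).


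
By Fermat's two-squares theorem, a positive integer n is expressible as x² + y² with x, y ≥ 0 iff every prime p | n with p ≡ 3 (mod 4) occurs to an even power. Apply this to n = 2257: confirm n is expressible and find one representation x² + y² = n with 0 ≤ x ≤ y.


Step 1: Factor n = 2257 = 37 · 61.
Step 2: Check the mod-4 condition on each prime factor: 37 ≡ 1 (mod 4), exponent 1; 61 ≡ 1 (mod 4), exponent 1.
All primes ≡ 3 (mod 4) appear to even exponent (or don't appear), so by the two-squares theorem n IS expressible as a sum of two squares.
Step 3: Build a representation. Here n = 37 · 61 is a product of primes ≡ 1 (mod 4). Each prime p ≡ 1 (mod 4) is itself a sum of two squares; find a² by testing p − a² for a perfect square:
  37: 37 − 1² = 36 = 6² ⇒ 37 = 1² + 6².
  61: 61 − 1² = 60, 61 − 2² = 57, 61 − 3² = 52, 61 − 4² = 45, 61 − 5² = 36 = 6² ⇒ 61 = 5² + 6².
  Combine using the Brahmagupta–Fibonacci identity (a² + b²)(c² + d²) = (ac − bd)² + (ad + bc)² = (ac + bd)² + (ad − bc)²:
  37 · 61 = 2257: from (1² + 6²)(5² + 6²), take (1·5 − 6·6, 1·6 + 6·5) = (5 − 36, 6 + 30) = (-31, 36); dropping signs (only squares matter) gives (31, 36); check 31² + 36² = 961 + 1296 = 2257 ✓.
Step 4: Order so x ≤ y and verify: 31² + 36² = 961 + 1296 = 2257 = n. ✓

n = 2257 = 31² + 36² (one valid representation with x ≤ y).


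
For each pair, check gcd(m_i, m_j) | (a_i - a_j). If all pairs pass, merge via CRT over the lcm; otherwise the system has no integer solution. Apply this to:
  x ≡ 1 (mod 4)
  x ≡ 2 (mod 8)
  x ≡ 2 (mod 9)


Moduli 4, 8, 9 are not pairwise coprime, so CRT works modulo lcm(m_i) when all pairwise compatibility conditions hold.
Pairwise compatibility: gcd(m_i, m_j) must divide a_i - a_j for every pair.
Merge one congruence at a time:
  Start: x ≡ 1 (mod 4).
  Combine with x ≡ 2 (mod 8): gcd(4, 8) = 4, and 2 - 1 = 1 is NOT divisible by 4.
    ⇒ system is inconsistent (no integer solution).

No solution (the system is inconsistent).


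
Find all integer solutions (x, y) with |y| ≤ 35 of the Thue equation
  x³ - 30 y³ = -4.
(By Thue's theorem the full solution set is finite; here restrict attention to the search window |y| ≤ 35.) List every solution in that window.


The equation is x³ - 30y³ = -4. For fixed y, x³ = 30·y³ − 4, so a solution requires the RHS to be a perfect cube.
Strategy: iterate y from -35 to 35, compute RHS = 30·y³ − 4, and check whether it is a (positive or negative) perfect cube.
Check small values of y:
  y = 0: RHS = -4 is not a perfect cube.
  y = 1: RHS = 26 is not a perfect cube.
  y = -1: RHS = -34 is not a perfect cube.
  y = 2: RHS = 236 is not a perfect cube.
  y = -2: RHS = -244 is not a perfect cube.
  y = 3: RHS = 806 is not a perfect cube.
  y = -3: RHS = -814 is not a perfect cube.
Continuing the search up to |y| = 35 finds no solutions either.
No (x, y) in the scanned range satisfies the equation.

No integer solutions with |y| ≤ 35.


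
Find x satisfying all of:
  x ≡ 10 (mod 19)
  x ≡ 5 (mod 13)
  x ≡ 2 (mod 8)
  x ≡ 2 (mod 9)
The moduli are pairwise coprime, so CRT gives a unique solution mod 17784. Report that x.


Product of moduli M = 19 · 13 · 8 · 9 = 17784.
Merge one congruence at a time:
  Start: x ≡ 10 (mod 19).
  Combine with x ≡ 5 (mod 13); new modulus lcm = 247.
    Write x = 10 + 19·t and substitute into x ≡ 5 (mod 13): 19·t ≡ 5 − 10 = -5 (mod 13).
    Reduce coefficients mod 13: 6·t ≡ 8 (mod 13).
    The inverse of 6 mod 13 is 11 (since 6·11 = 66 = 5·13 + 1), so t ≡ 11·8 = 88 ≡ 10 (mod 13).
    Then x = 10 + 19·10 = 200, valid modulo lcm(19, 13) = 247: x ≡ 200 (mod 247).
  Combine with x ≡ 2 (mod 8); new modulus lcm = 1976.
    Write x = 200 + 247·t and substitute into x ≡ 2 (mod 8): 247·t ≡ 2 − 200 = -198 (mod 8).
    Reduce coefficients mod 8: 7·t ≡ 2 (mod 8).
    The inverse of 7 mod 8 is 7 (since 7·7 = 49 = 6·8 + 1), so t ≡ 7·2 = 14 ≡ 6 (mod 8).
    Then x = 200 + 247·6 = 1682, valid modulo lcm(247, 8) = 1976: x ≡ 1682 (mod 1976).
  Combine with x ≡ 2 (mod 9); new modulus lcm = 17784.
    Write x = 1682 + 1976·t and substitute into x ≡ 2 (mod 9): 1976·t ≡ 2 − 1682 = -1680 (mod 9).
    Reduce coefficients mod 9: 5·t ≡ 3 (mod 9).
    The inverse of 5 mod 9 is 2 (since 5·2 = 10 = 1·9 + 1), so t ≡ 2·3 = 6 ≡ 6 (mod 9).
    Then x = 1682 + 1976·6 = 13538, valid modulo lcm(1976, 9) = 17784: x ≡ 13538 (mod 17784).
Verify against each original: 13538 mod 19 = 10, 13538 mod 13 = 5, 13538 mod 8 = 2, 13538 mod 9 = 2.

x ≡ 13538 (mod 17784).


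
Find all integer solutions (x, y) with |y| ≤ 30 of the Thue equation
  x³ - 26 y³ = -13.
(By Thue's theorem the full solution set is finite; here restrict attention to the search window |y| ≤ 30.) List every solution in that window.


The equation is x³ - 26y³ = -13. For fixed y, x³ = 26·y³ − 13, so a solution requires the RHS to be a perfect cube.
Strategy: iterate y from -30 to 30, compute RHS = 26·y³ − 13, and check whether it is a (positive or negative) perfect cube.
Check small values of y:
  y = 0: RHS = -13 is not a perfect cube.
  y = 1: RHS = 13 is not a perfect cube.
  y = -1: RHS = -39 is not a perfect cube.
  y = 2: RHS = 195 is not a perfect cube.
  y = -2: RHS = -221 is not a perfect cube.
  y = 3: RHS = 689 is not a perfect cube.
  y = -3: RHS = -715 is not a perfect cube.
Continuing the search up to |y| = 30 finds no solutions either.
No (x, y) in the scanned range satisfies the equation.

No integer solutions with |y| ≤ 30.


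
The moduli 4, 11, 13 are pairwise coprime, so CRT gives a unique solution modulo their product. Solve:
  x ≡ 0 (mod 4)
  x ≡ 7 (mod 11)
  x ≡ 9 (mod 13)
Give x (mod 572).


Moduli 4, 11, 13 are pairwise coprime; by CRT there is a unique solution modulo M = 4 · 11 · 13 = 572.
Solve pairwise, accumulating the modulus:
  Start with x ≡ 0 (mod 4).
  Combine with x ≡ 7 (mod 11): since gcd(4, 11) = 1, we get a unique residue mod 44.
    Write x = 0 + 4·t and substitute into x ≡ 7 (mod 11): 4·t ≡ 7 − 0 = 7 (mod 11).
    The inverse of 4 mod 11 is 3 (since 4·3 = 12 = 1·11 + 1), so t ≡ 3·7 = 21 ≡ 10 (mod 11).
    Then x = 0 + 4·10 = 40, valid modulo lcm(4, 11) = 44: x ≡ 40 (mod 44).
  Combine with x ≡ 9 (mod 13): since gcd(44, 13) = 1, we get a unique residue mod 572.
    Write x = 40 + 44·t and substitute into x ≡ 9 (mod 13): 44·t ≡ 9 − 40 = -31 (mod 13).
    Reduce coefficients mod 13: 5·t ≡ 8 (mod 13).
    The inverse of 5 mod 13 is 8 (since 5·8 = 40 = 3·13 + 1), so t ≡ 8·8 = 64 ≡ 12 (mod 13).
    Then x = 40 + 44·12 = 568, valid modulo lcm(44, 13) = 572: x ≡ 568 (mod 572).
Verify: 568 mod 4 = 0 ✓, 568 mod 11 = 7 ✓, 568 mod 13 = 9 ✓.

x ≡ 568 (mod 572).


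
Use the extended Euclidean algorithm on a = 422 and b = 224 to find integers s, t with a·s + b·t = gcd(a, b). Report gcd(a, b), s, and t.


Euclidean algorithm on (422, 224) — divide until remainder is 0:
  422 = 1 · 224 + 198
  224 = 1 · 198 + 26
  198 = 7 · 26 + 16
  26 = 1 · 16 + 10
  16 = 1 · 10 + 6
  10 = 1 · 6 + 4
  6 = 1 · 4 + 2
  4 = 2 · 2 + 0
gcd(422, 224) = 2.
Track Bezout coefficients alongside the remainders: start with r₀ = 422 = a·1 + b·0 (s = 1, t = 0) and r₁ = 224 = a·0 + b·1 (s = 0, t = 1); each new remainder r_{k+1} = r_{k-1} − q_k·r_k inherits s_{k+1} = s_{k-1} − q_k·s_k, t_{k+1} = t_{k-1} − q_k·t_k, so r_k = a·s_k + b·t_k at every step:
  q = 1: r = 198, s = 1 − 1·0 = 1, t = 0 − 1·1 = -1  (check: 422·1 + 224·(-1) = 198)
  q = 1: r = 26, s = 0 − 1·1 = -1, t = 1 − 1·(-1) = 2  (check: 422·(-1) + 224·2 = 26)
  q = 7: r = 16, s = 1 − 7·(-1) = 8, t = -1 − 7·2 = -15  (check: 422·8 + 224·(-15) = 16)
  q = 1: r = 10, s = -1 − 1·8 = -9, t = 2 − 1·(-15) = 17  (check: 422·(-9) + 224·17 = 10)
  q = 1: r = 6, s = 8 − 1·(-9) = 17, t = -15 − 1·17 = -32  (check: 422·17 + 224·(-32) = 6)
  q = 1: r = 4, s = -9 − 1·17 = -26, t = 17 − 1·(-32) = 49  (check: 422·(-26) + 224·49 = 4)
  q = 1: r = 2, s = 17 − 1·(-26) = 43, t = -32 − 1·49 = -81  (check: 422·43 + 224·(-81) = 2)
The row with r = 2 (the gcd) gives the Bezout coefficients s = 43, t = -81.
Result: 422 · (43) + 224 · (-81) = 2.

gcd(422, 224) = 2; s = 43, t = -81 (check: 422·43 + 224·(-81) = 2).


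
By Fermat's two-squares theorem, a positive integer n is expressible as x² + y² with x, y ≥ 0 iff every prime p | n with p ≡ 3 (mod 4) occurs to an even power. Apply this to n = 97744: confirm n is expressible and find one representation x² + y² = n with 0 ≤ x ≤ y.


Step 1: Factor n = 97744 = 2^4 · 41 · 149.
Step 2: Check the mod-4 condition on each prime factor: 2 = 2 (special); 41 ≡ 1 (mod 4), exponent 1; 149 ≡ 1 (mod 4), exponent 1.
All primes ≡ 3 (mod 4) appear to even exponent (or don't appear), so by the two-squares theorem n IS expressible as a sum of two squares.
Step 3: Build a representation. Group n = k² · m with k = 4 and m = 41 · 149 = 6109 (a product of primes ≡ 1 (mod 4)); a representation of m scales to one of n via (k·x)² + (k·y)² = k²(x² + y²). Each prime p ≡ 1 (mod 4) is itself a sum of two squares; find a² by testing p − a² for a perfect square:
  41: 41 − 1² = 40, 41 − 2² = 37, 41 − 3² = 32, 41 − 4² = 25 = 5² ⇒ 41 = 4² + 5².
  149: 149 − 1² = 148, 149 − 2² = 145, 149 − 3² = 140, 149 − 4² = 133, 149 − 5² = 124, 149 − 6² = 113, 149 − 7² = 100 = 10² ⇒ 149 = 7² + 10².
  Combine using the Brahmagupta–Fibonacci identity (a² + b²)(c² + d²) = (ac − bd)² + (ad + bc)² = (ac + bd)² + (ad − bc)²:
  41 · 149 = 6109: from (4² + 5²)(7² + 10²), take (4·7 − 5·10, 4·10 + 5·7) = (28 − 50, 40 + 35) = (-22, 75); dropping signs (only squares matter) gives (22, 75); check 22² + 75² = 484 + 5625 = 6109 ✓.
  Scale by k = 4: (4·22, 4·75) = (88, 300).
Step 4: Order so x ≤ y and verify: 88² + 300² = 7744 + 90000 = 97744 = n. ✓

n = 97744 = 88² + 300² (one valid representation with x ≤ y).


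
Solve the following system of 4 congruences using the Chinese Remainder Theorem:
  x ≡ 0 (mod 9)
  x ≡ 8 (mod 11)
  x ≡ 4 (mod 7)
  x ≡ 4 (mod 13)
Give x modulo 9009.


Product of moduli M = 9 · 11 · 7 · 13 = 9009.
Merge one congruence at a time:
  Start: x ≡ 0 (mod 9).
  Combine with x ≡ 8 (mod 11); new modulus lcm = 99.
    Write x = 0 + 9·t and substitute into x ≡ 8 (mod 11): 9·t ≡ 8 − 0 = 8 (mod 11).
    The inverse of 9 mod 11 is 5 (since 9·5 = 45 = 4·11 + 1), so t ≡ 5·8 = 40 ≡ 7 (mod 11).
    Then x = 0 + 9·7 = 63, valid modulo lcm(9, 11) = 99: x ≡ 63 (mod 99).
  Combine with x ≡ 4 (mod 7); new modulus lcm = 693.
    Write x = 63 + 99·t and substitute into x ≡ 4 (mod 7): 99·t ≡ 4 − 63 = -59 (mod 7).
    Reduce coefficients mod 7: 1·t ≡ 4 (mod 7).
    So t ≡ 4 (mod 7).
    Then x = 63 + 99·4 = 459, valid modulo lcm(99, 7) = 693: x ≡ 459 (mod 693).
  Combine with x ≡ 4 (mod 13); new modulus lcm = 9009.
    Write x = 459 + 693·t and substitute into x ≡ 4 (mod 13): 693·t ≡ 4 − 459 = -455 (mod 13).
    Reduce coefficients mod 13: 4·t ≡ 0 (mod 13).
    The inverse of 4 mod 13 is 10 (since 4·10 = 40 = 3·13 + 1), so t ≡ 10·0 = 0 ≡ 0 (mod 13).
    Then x = 459 + 693·0 = 459, valid modulo lcm(693, 13) = 9009: x ≡ 459 (mod 9009).
Verify against each original: 459 mod 9 = 0, 459 mod 11 = 8, 459 mod 7 = 4, 459 mod 13 = 4.

x ≡ 459 (mod 9009).


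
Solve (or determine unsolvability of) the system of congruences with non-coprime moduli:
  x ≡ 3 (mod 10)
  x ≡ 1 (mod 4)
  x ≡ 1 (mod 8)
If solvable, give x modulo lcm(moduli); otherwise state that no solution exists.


Moduli 10, 4, 8 are not pairwise coprime, so CRT works modulo lcm(m_i) when all pairwise compatibility conditions hold.
Pairwise compatibility: gcd(m_i, m_j) must divide a_i - a_j for every pair.
Merge one congruence at a time:
  Start: x ≡ 3 (mod 10).
  Combine with x ≡ 1 (mod 4): gcd(10, 4) = 2; 1 - 3 = -2, which IS divisible by 2, so compatible.
    Write x = 3 + 10·t and substitute into x ≡ 1 (mod 4): 10·t ≡ 1 − 3 = -2 (mod 4).
    Divide the congruence (and modulus) by g = 2: 5·t ≡ -1 (mod 2).
    Reduce coefficients mod 2: 1·t ≡ 1 (mod 2).
    So t ≡ 1 (mod 2).
    Then x = 3 + 10·1 = 13, valid modulo lcm(10, 4) = 20: x ≡ 13 (mod 20).
  Combine with x ≡ 1 (mod 8): gcd(20, 8) = 4; 1 - 13 = -12, which IS divisible by 4, so compatible.
    Write x = 13 + 20·t and substitute into x ≡ 1 (mod 8): 20·t ≡ 1 − 13 = -12 (mod 8).
    Divide the congruence (and modulus) by g = 4: 5·t ≡ -3 (mod 2).
    Reduce coefficients mod 2: 1·t ≡ 1 (mod 2).
    So t ≡ 1 (mod 2).
    Then x = 13 + 20·1 = 33, valid modulo lcm(20, 8) = 40: x ≡ 33 (mod 40).
Verify: 33 mod 10 = 3, 33 mod 4 = 1, 33 mod 8 = 1.

x ≡ 33 (mod 40).


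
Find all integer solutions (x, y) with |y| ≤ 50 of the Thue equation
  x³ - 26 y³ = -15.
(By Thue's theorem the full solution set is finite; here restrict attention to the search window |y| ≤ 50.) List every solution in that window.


The equation is x³ - 26y³ = -15. For fixed y, x³ = 26·y³ − 15, so a solution requires the RHS to be a perfect cube.
Strategy: iterate y from -50 to 50, compute RHS = 26·y³ − 15, and check whether it is a (positive or negative) perfect cube.
Check small values of y:
  y = 0: RHS = -15 is not a perfect cube.
  y = 1: RHS = 11 is not a perfect cube.
  y = -1: RHS = -41 is not a perfect cube.
  y = 2: RHS = 193 is not a perfect cube.
  y = -2: RHS = -223 is not a perfect cube.
  y = 3: RHS = 687 is not a perfect cube.
  y = -3: RHS = -717 is not a perfect cube.
Continuing the search up to |y| = 50 finds no solutions either.
No (x, y) in the scanned range satisfies the equation.

No integer solutions with |y| ≤ 50.


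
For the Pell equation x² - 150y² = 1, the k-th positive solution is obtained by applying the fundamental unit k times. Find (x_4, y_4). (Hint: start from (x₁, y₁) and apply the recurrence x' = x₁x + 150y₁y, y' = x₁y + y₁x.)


Step 1: Find the fundamental solution (x₁, y₁) of x² - 150y² = 1.
  Expand √150 as a continued fraction. a₀ = ⌊√150⌋ = 12; iterate m_{k+1} = d_k·a_k − m_k, d_{k+1} = (150 − m_{k+1}²)/d_k, a_{k+1} = ⌊(a₀ + m_{k+1})/d_{k+1}⌋ (starting m₀ = 0, d₀ = 1), with convergents p_k = a_k·p_{k-1} + p_{k-2}, q_k = a_k·q_{k-1} + q_{k-2} (p₋₁ = 1, q₋₁ = 0):
  k = 0: a₀ = 12; p₀/q₀ = 12/1; p₀² − 150·q₀² = 144 − 150 = -6.
  k = 1: m = 12, d = 6, a = ⌊(12 + 12)/6⌋ = 4; p/q = (4·12 + 1)/(4·1 + 0) = 49/4; p² − 150·q² = 2401 − 2400 = 1.
  The first convergent with p² − 150·q² = 1 gives the fundamental solution (x₁, y₁) = (49, 4).
Step 2: Apply the recurrence (x_{n+1}, y_{n+1}) = (x₁x_n + 150y₁y_n, x₁y_n + y₁x_n) repeatedly.
  From (x_1, y_1) = (49, 4): x_2 = 49·49 + 150·4·4 = 4801; y_2 = 49·4 + 4·49 = 392.
  From (x_2, y_2) = (4801, 392): x_3 = 49·4801 + 150·4·392 = 470449; y_3 = 49·392 + 4·4801 = 38412.
  From (x_3, y_3) = (470449, 38412): x_4 = 49·470449 + 150·4·38412 = 46099201; y_4 = 49·38412 + 4·470449 = 3763984.
Step 3: Verify x_4² - 150·y_4² = 2125136332838401 - 2125136332838400 = 1 (should be 1). ✓

(x_1, y_1) = (49, 4); (x_4, y_4) = (46099201, 3763984).


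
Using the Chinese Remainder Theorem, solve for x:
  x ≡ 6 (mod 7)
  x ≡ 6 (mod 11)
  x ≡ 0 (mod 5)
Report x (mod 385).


Moduli 7, 11, 5 are pairwise coprime; by CRT there is a unique solution modulo M = 7 · 11 · 5 = 385.
Solve pairwise, accumulating the modulus:
  Start with x ≡ 6 (mod 7).
  Combine with x ≡ 6 (mod 11): since gcd(7, 11) = 1, we get a unique residue mod 77.
    Write x = 6 + 7·t and substitute into x ≡ 6 (mod 11): 7·t ≡ 6 − 6 = 0 (mod 11).
    The inverse of 7 mod 11 is 8 (since 7·8 = 56 = 5·11 + 1), so t ≡ 8·0 = 0 ≡ 0 (mod 11).
    Then x = 6 + 7·0 = 6, valid modulo lcm(7, 11) = 77: x ≡ 6 (mod 77).
  Combine with x ≡ 0 (mod 5): since gcd(77, 5) = 1, we get a unique residue mod 385.
    Write x = 6 + 77·t and substitute into x ≡ 0 (mod 5): 77·t ≡ 0 − 6 = -6 (mod 5).
    Reduce coefficients mod 5: 2·t ≡ 4 (mod 5).
    The inverse of 2 mod 5 is 3 (since 2·3 = 6 = 1·5 + 1), so t ≡ 3·4 = 12 ≡ 2 (mod 5).
    Then x = 6 + 77·2 = 160, valid modulo lcm(77, 5) = 385: x ≡ 160 (mod 385).
Verify: 160 mod 7 = 6 ✓, 160 mod 11 = 6 ✓, 160 mod 5 = 0 ✓.

x ≡ 160 (mod 385).


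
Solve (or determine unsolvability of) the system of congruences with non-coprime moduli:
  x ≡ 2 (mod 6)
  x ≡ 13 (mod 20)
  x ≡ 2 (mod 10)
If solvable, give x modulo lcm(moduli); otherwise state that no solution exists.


Moduli 6, 20, 10 are not pairwise coprime, so CRT works modulo lcm(m_i) when all pairwise compatibility conditions hold.
Pairwise compatibility: gcd(m_i, m_j) must divide a_i - a_j for every pair.
Merge one congruence at a time:
  Start: x ≡ 2 (mod 6).
  Combine with x ≡ 13 (mod 20): gcd(6, 20) = 2, and 13 - 2 = 11 is NOT divisible by 2.
    ⇒ system is inconsistent (no integer solution).

No solution (the system is inconsistent).


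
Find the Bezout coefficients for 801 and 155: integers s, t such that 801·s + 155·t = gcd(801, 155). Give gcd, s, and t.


Euclidean algorithm on (801, 155) — divide until remainder is 0:
  801 = 5 · 155 + 26
  155 = 5 · 26 + 25
  26 = 1 · 25 + 1
  25 = 25 · 1 + 0
gcd(801, 155) = 1.
Track Bezout coefficients alongside the remainders: start with r₀ = 801 = a·1 + b·0 (s = 1, t = 0) and r₁ = 155 = a·0 + b·1 (s = 0, t = 1); each new remainder r_{k+1} = r_{k-1} − q_k·r_k inherits s_{k+1} = s_{k-1} − q_k·s_k, t_{k+1} = t_{k-1} − q_k·t_k, so r_k = a·s_k + b·t_k at every step:
  q = 5: r = 26, s = 1 − 5·0 = 1, t = 0 − 5·1 = -5  (check: 801·1 + 155·(-5) = 26)
  q = 5: r = 25, s = 0 − 5·1 = -5, t = 1 − 5·(-5) = 26  (check: 801·(-5) + 155·26 = 25)
  q = 1: r = 1, s = 1 − 1·(-5) = 6, t = -5 − 1·26 = -31  (check: 801·6 + 155·(-31) = 1)
The row with r = 1 (the gcd) gives the Bezout coefficients s = 6, t = -31.
Result: 801 · (6) + 155 · (-31) = 1.

gcd(801, 155) = 1; s = 6, t = -31 (check: 801·6 + 155·(-31) = 1).


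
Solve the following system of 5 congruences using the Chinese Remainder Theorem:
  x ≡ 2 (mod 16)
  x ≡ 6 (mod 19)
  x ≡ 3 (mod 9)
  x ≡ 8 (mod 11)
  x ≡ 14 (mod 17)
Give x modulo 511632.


Product of moduli M = 16 · 19 · 9 · 11 · 17 = 511632.
Merge one congruence at a time:
  Start: x ≡ 2 (mod 16).
  Combine with x ≡ 6 (mod 19); new modulus lcm = 304.
    Write x = 2 + 16·t and substitute into x ≡ 6 (mod 19): 16·t ≡ 6 − 2 = 4 (mod 19).
    The inverse of 16 mod 19 is 6 (since 16·6 = 96 = 5·19 + 1), so t ≡ 6·4 = 24 ≡ 5 (mod 19).
    Then x = 2 + 16·5 = 82, valid modulo lcm(16, 19) = 304: x ≡ 82 (mod 304).
  Combine with x ≡ 3 (mod 9); new modulus lcm = 2736.
    Write x = 82 + 304·t and substitute into x ≡ 3 (mod 9): 304·t ≡ 3 − 82 = -79 (mod 9).
    Reduce coefficients mod 9: 7·t ≡ 2 (mod 9).
    The inverse of 7 mod 9 is 4 (since 7·4 = 28 = 3·9 + 1), so t ≡ 4·2 = 8 ≡ 8 (mod 9).
    Then x = 82 + 304·8 = 2514, valid modulo lcm(304, 9) = 2736: x ≡ 2514 (mod 2736).
  Combine with x ≡ 8 (mod 11); new modulus lcm = 30096.
    Write x = 2514 + 2736·t and substitute into x ≡ 8 (mod 11): 2736·t ≡ 8 − 2514 = -2506 (mod 11).
    Reduce coefficients mod 11: 8·t ≡ 2 (mod 11).
    The inverse of 8 mod 11 is 7 (since 8·7 = 56 = 5·11 + 1), so t ≡ 7·2 = 14 ≡ 3 (mod 11).
    Then x = 2514 + 2736·3 = 10722, valid modulo lcm(2736, 11) = 30096: x ≡ 10722 (mod 30096).
  Combine with x ≡ 14 (mod 17); new modulus lcm = 511632.
    Write x = 10722 + 30096·t and substitute into x ≡ 14 (mod 17): 30096·t ≡ 14 − 10722 = -10708 (mod 17).
    Reduce coefficients mod 17: 6·t ≡ 2 (mod 17).
    The inverse of 6 mod 17 is 3 (since 6·3 = 18 = 1·17 + 1), so t ≡ 3·2 = 6 ≡ 6 (mod 17).
    Then x = 10722 + 30096·6 = 191298, valid modulo lcm(30096, 17) = 511632: x ≡ 191298 (mod 511632).
Verify against each original: 191298 mod 16 = 2, 191298 mod 19 = 6, 191298 mod 9 = 3, 191298 mod 11 = 8, 191298 mod 17 = 14.

x ≡ 191298 (mod 511632).


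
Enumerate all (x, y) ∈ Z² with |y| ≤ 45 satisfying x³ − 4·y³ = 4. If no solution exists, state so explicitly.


The equation is x³ - 4y³ = 4. For fixed y, x³ = 4·y³ + 4, so a solution requires the RHS to be a perfect cube.
Strategy: iterate y from -45 to 45, compute RHS = 4·y³ + 4, and check whether it is a (positive or negative) perfect cube.
Check small values of y:
  y = 0: RHS = 4 is not a perfect cube.
  y = 1: RHS = 8 = (2)³ ⇒ x = 2 works.
  y = -1: RHS = 0 = (0)³ ⇒ x = 0 works.
  y = 2: RHS = 36 is not a perfect cube.
  y = -2: RHS = -28 is not a perfect cube.
  y = 3: RHS = 112 is not a perfect cube.
  y = -3: RHS = -104 is not a perfect cube.
Continuing the search up to |y| = 45 finds no further solutions beyond those listed.
Collected solutions: (0, -1), (2, 1).

Solutions (with |y| ≤ 45): (0, -1), (2, 1).


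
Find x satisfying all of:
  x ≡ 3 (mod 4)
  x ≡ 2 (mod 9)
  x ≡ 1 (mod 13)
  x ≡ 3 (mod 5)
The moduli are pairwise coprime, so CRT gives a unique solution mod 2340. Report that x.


Product of moduli M = 4 · 9 · 13 · 5 = 2340.
Merge one congruence at a time:
  Start: x ≡ 3 (mod 4).
  Combine with x ≡ 2 (mod 9); new modulus lcm = 36.
    Write x = 3 + 4·t and substitute into x ≡ 2 (mod 9): 4·t ≡ 2 − 3 = -1 (mod 9).
    Reduce coefficients mod 9: 4·t ≡ 8 (mod 9).
    The inverse of 4 mod 9 is 7 (since 4·7 = 28 = 3·9 + 1), so t ≡ 7·8 = 56 ≡ 2 (mod 9).
    Then x = 3 + 4·2 = 11, valid modulo lcm(4, 9) = 36: x ≡ 11 (mod 36).
  Combine with x ≡ 1 (mod 13); new modulus lcm = 468.
    Write x = 11 + 36·t and substitute into x ≡ 1 (mod 13): 36·t ≡ 1 − 11 = -10 (mod 13).
    Reduce coefficients mod 13: 10·t ≡ 3 (mod 13).
    The inverse of 10 mod 13 is 4 (since 10·4 = 40 = 3·13 + 1), so t ≡ 4·3 = 12 ≡ 12 (mod 13).
    Then x = 11 + 36·12 = 443, valid modulo lcm(36, 13) = 468: x ≡ 443 (mod 468).
  Combine with x ≡ 3 (mod 5); new modulus lcm = 2340.
    Write x = 443 + 468·t and substitute into x ≡ 3 (mod 5): 468·t ≡ 3 − 443 = -440 (mod 5).
    Reduce coefficients mod 5: 3·t ≡ 0 (mod 5).
    The inverse of 3 mod 5 is 2 (since 3·2 = 6 = 1·5 + 1), so t ≡ 2·0 = 0 ≡ 0 (mod 5).
    Then x = 443 + 468·0 = 443, valid modulo lcm(468, 5) = 2340: x ≡ 443 (mod 2340).
Verify against each original: 443 mod 4 = 3, 443 mod 9 = 2, 443 mod 13 = 1, 443 mod 5 = 3.

x ≡ 443 (mod 2340).


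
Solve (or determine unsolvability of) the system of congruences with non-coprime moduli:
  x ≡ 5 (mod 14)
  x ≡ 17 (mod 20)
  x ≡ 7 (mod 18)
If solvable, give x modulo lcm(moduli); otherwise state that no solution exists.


Moduli 14, 20, 18 are not pairwise coprime, so CRT works modulo lcm(m_i) when all pairwise compatibility conditions hold.
Pairwise compatibility: gcd(m_i, m_j) must divide a_i - a_j for every pair.
Merge one congruence at a time:
  Start: x ≡ 5 (mod 14).
  Combine with x ≡ 17 (mod 20): gcd(14, 20) = 2; 17 - 5 = 12, which IS divisible by 2, so compatible.
    Write x = 5 + 14·t and substitute into x ≡ 17 (mod 20): 14·t ≡ 17 − 5 = 12 (mod 20).
    Divide the congruence (and modulus) by g = 2: 7·t ≡ 6 (mod 10).
    The inverse of 7 mod 10 is 3 (since 7·3 = 21 = 2·10 + 1), so t ≡ 3·6 = 18 ≡ 8 (mod 10).
    Then x = 5 + 14·8 = 117, valid modulo lcm(14, 20) = 140: x ≡ 117 (mod 140).
  Combine with x ≡ 7 (mod 18): gcd(140, 18) = 2; 7 - 117 = -110, which IS divisible by 2, so compatible.
    Write x = 117 + 140·t and substitute into x ≡ 7 (mod 18): 140·t ≡ 7 − 117 = -110 (mod 18).
    Divide the congruence (and modulus) by g = 2: 70·t ≡ -55 (mod 9).
    Reduce coefficients mod 9: 7·t ≡ 8 (mod 9).
    The inverse of 7 mod 9 is 4 (since 7·4 = 28 = 3·9 + 1), so t ≡ 4·8 = 32 ≡ 5 (mod 9).
    Then x = 117 + 140·5 = 817, valid modulo lcm(140, 18) = 1260: x ≡ 817 (mod 1260).
Verify: 817 mod 14 = 5, 817 mod 20 = 17, 817 mod 18 = 7.

x ≡ 817 (mod 1260).
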